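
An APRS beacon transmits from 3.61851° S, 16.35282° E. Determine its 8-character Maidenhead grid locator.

Add 180° to longitude and 90° to latitude: 196.35282, 86.38149.
Field: lon ⌊196.35282/20⌋ = 9 → J; lat ⌊86.38149/10⌋ = 8 → I.
Square: lon ⌊16.35282/2⌋ = 8; lat ⌊6.38149/1⌋ = 6.
Subsquare: lon ⌊0.35282/0.0833333⌋ = 4 → e; lat ⌊0.38149/0.0416667⌋ = 9 → j.
Extended square: lon ⌊0.01949/0.00833333⌋ = 2; lat ⌊0.00649/0.00416667⌋ = 1.

JI86ej21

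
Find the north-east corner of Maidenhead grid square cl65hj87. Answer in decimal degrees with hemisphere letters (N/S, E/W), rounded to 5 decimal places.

25.40833° N, 127.34167° W

Field C=2, L=11: +2·20° lon, +11·10° lat → SW at lon -140°, lat 20°.
Square 6, 5: +6·2° lon, +5·1° lat → SW at lon -128°, lat 25°.
Subsquare h=7, j=9: +7·0.0833333° lon, +9·0.0416667° lat → SW at lon -127.417°, lat 25.375°.
Extended square 8, 7: +8·0.00833333° lon, +7·0.00416667° lat → SW at lon -127.35°, lat 25.4042°.
Cell spans 0.00833333° lon × 0.00416667° lat. NE corner is SW corner plus one full cell.
latitude 25.40833° N, longitude 127.34167° W.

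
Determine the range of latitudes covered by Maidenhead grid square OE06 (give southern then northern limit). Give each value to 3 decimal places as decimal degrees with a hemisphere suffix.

44.000° S, 43.000° S

Field O=14, E=4: +14·20° lon, +4·10° lat → SW at lon 100°, lat -50°.
Square 0, 6: +0·2° lon, +6·1° lat → SW at lon 100°, lat -44°.
Cell spans 2° lon × 1° lat.
south 44.000° S, north 43.000° S.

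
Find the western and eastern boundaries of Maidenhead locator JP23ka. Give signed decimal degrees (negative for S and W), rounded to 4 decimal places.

4.8333, 4.9167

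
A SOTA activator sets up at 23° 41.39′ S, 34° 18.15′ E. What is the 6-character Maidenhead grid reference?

KG76dh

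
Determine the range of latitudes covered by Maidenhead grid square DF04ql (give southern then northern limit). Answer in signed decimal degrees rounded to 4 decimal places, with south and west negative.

-35.5417, -35.5000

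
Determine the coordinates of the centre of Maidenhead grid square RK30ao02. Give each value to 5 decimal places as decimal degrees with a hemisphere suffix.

Field R=17, K=10: +17·20° lon, +10·10° lat → SW at lon 160°, lat 10°.
Square 3, 0: +3·2° lon, +0·1° lat → SW at lon 166°, lat 10°.
Subsquare a=0, o=14: +0·0.0833333° lon, +14·0.0416667° lat → SW at lon 166°, lat 10.5833°.
Extended square 0, 2: +0·0.00833333° lon, +2·0.00416667° lat → SW at lon 166°, lat 10.5917°.
Cell spans 0.00833333° lon × 0.00416667° lat. Centre is SW corner plus half of each.
latitude 10.59375° N, longitude 166.00417° E.

10.59375° N, 166.00417° E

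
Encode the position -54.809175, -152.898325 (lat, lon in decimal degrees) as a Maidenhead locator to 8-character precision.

BD35ne25

Shift to the Maidenhead origin (180°W, 90°S): lon 27.10168, lat 35.19082.
Field (20°×10°, letters A–R): lon ⌊27.10168/20⌋ = 1 → B; lat ⌊35.19082/10⌋ = 3 → D.
Square (2°×1°, digits 0–9): lon ⌊7.10168/2⌋ = 3; lat ⌊5.19082/1⌋ = 5.
Subsquare (5′×2.5′, letters a–x): lon ⌊1.10168/0.0833333⌋ = 13 → n; lat ⌊0.19082/0.0416667⌋ = 4 → e.
Extended square (30″×15″, digits 0–9): lon ⌊0.01834/0.00833333⌋ = 2; lat ⌊0.02416/0.00416667⌋ = 5.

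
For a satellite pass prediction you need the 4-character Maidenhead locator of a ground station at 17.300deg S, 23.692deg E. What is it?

KH12

Offset from 180°W / 90°S: lon 203.69°, lat 72.70°.
Field (20°×10°, letters A–R): lon ⌊203.69/20⌋ = 10 → K; lat ⌊72.70/10⌋ = 7 → H.
Square (2°×1°, digits 0–9): lon ⌊3.69/2⌋ = 1; lat ⌊2.70/1⌋ = 2.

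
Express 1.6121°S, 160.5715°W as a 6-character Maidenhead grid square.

Add 180° to longitude and 90° to latitude: 19.4285, 88.3879.
Field: lon ⌊19.4285/20⌋ = 0 → A; lat ⌊88.3879/10⌋ = 8 → I.
Square: lon ⌊19.4285/2⌋ = 9; lat ⌊8.3879/1⌋ = 8.
Subsquare: lon ⌊1.4285/0.0833333⌋ = 17 → r; lat ⌊0.3879/0.0416667⌋ = 9 → j.

AI98rj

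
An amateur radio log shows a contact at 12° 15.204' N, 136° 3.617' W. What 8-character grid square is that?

CK12xg20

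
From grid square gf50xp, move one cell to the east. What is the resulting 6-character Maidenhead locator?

GF60ap

Longitude subsquare x = 23; +1 → 24, wraps to 0 = a, carry into square.
Longitude square 5; +1 → 6.
The latitude characters are unchanged.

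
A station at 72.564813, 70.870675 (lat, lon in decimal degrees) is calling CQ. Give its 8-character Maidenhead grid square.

Shift to the Maidenhead origin (180°W, 90°S): lon 250.87068, lat 162.56481.
Field (20°×10°, letters A–R): 250.87068/20 → 12 → M, 162.56481/10 → 16 → Q; chars MQ.
Square (2°×1°, digits 0–9): 10.87068/2 → 5, 2.56481/1 → 2; chars 52.
Subsquare (5′×2.5′, letters a–x): 0.87068/0.0833333 → 10 → k, 0.56481/0.0416667 → 13 → n; chars kn.
Extended square (30″×15″, digits 0–9): 0.03734/0.00833333 → 4, 0.02315/0.00416667 → 5; chars 45.

MQ52kn45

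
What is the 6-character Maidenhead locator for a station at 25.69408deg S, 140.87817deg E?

Add 180° to longitude and 90° to latitude: 320.8782, 64.3059.
Field: 320.8782/20 → 16 → Q, 64.3059/10 → 6 → G; chars QG.
Square: 0.8782/2 → 0, 4.3059/1 → 4; chars 04.
Subsquare: 0.8782/0.0833333 → 10 → k, 0.3059/0.0416667 → 7 → h; chars kh.

QG04kh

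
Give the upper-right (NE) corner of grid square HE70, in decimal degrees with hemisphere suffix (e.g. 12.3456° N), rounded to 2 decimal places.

Field H=7, E=4: +7·20° lon, +4·10° lat → SW at lon -40°, lat -50°.
Square 7, 0: +7·2° lon, +0·1° lat → SW at lon -26°, lat -50°.
Cell spans 2° lon × 1° lat. NE corner is SW corner plus one full cell.
latitude 49.00° S, longitude 24.00° W.

49.00° S, 24.00° W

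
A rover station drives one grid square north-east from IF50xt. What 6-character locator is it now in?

IF60au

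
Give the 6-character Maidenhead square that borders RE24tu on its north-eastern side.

RE24uv

Longitude subsquare t = 19; +1 → 20 = u.
Latitude subsquare u = 20; +1 → 21 = v.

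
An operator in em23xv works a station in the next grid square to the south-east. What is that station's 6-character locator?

Longitude subsquare x = 23; +1 → 24, wraps to 0 = a, carry into square.
Longitude square 2; +1 → 3.
Latitude subsquare v = 21; −1 → 20 = u.

EM33au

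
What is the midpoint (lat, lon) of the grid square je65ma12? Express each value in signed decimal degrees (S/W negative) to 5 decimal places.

-44.98958, 13.01250

Field J=9, E=4: +9·20° lon, +4·10° lat → SW at lon 0°, lat -50°.
Square 6, 5: +6·2° lon, +5·1° lat → SW at lon 12°, lat -45°.
Subsquare m=12, a=0: +12·0.0833333° lon, +0·0.0416667° lat → SW at lon 13°, lat -45°.
Extended square 1, 2: +1·0.00833333° lon, +2·0.00416667° lat → SW at lon 13.0083°, lat -44.9917°.
Cell spans 0.00833333° lon × 0.00416667° lat. Centre is SW corner plus half of each.
latitude -44.98958, longitude 13.01250.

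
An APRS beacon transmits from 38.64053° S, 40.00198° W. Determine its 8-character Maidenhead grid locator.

Add 180° to longitude and 90° to latitude: 139.99802, 51.35947.
Field (20°×10°, letters A–R): 139.99802/20 → 6 → G, 51.35947/10 → 5 → F; chars GF.
Square (2°×1°, digits 0–9): 19.99802/2 → 9, 1.35947/1 → 1; chars 91.
Subsquare (5′×2.5′, letters a–x): 1.99802/0.0833333 → 23 → x, 0.35947/0.0416667 → 8 → i; chars xi.
Extended square (30″×15″, digits 0–9): 0.08135/0.00833333 → 9, 0.02614/0.00416667 → 6; chars 96.

GF91xi96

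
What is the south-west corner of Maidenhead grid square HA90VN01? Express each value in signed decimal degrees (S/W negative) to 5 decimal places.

Field H=7, A=0: +7·20° lon, +0·10° lat → SW at lon -40°, lat -90°.
Square 9, 0: +9·2° lon, +0·1° lat → SW at lon -22°, lat -90°.
Subsquare v=21, n=13: +21·0.0833333° lon, +13·0.0416667° lat → SW at lon -20.25°, lat -89.4583°.
Extended square 0, 1: +0·0.00833333° lon, +1·0.00416667° lat → SW at lon -20.25°, lat -89.4542°.
latitude -89.45417, longitude -20.25000.

-89.45417, -20.25000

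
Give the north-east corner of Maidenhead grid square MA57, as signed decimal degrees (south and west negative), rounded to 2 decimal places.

Field M=12, A=0: +12·20° lon, +0·10° lat → SW at lon 60°, lat -90°.
Square 5, 7: +5·2° lon, +7·1° lat → SW at lon 70°, lat -83°.
Cell spans 2° lon × 1° lat. NE corner is SW corner plus one full cell.
latitude -82.00, longitude 72.00.

-82.00, 72.00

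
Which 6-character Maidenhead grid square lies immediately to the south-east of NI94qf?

Longitude subsquare q = 16; +1 → 17 = r.
Latitude subsquare f = 5; −1 → 4 = e.

NI94re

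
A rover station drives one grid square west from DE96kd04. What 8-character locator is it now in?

DE96jd94

Longitude extended square 0; −1 → -1, wraps to 9, carry into subsquare.
Longitude subsquare k = 10; −1 → 9 = j.
The latitude characters are unchanged.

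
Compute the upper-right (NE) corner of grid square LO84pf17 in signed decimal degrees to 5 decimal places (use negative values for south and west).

54.24167, 57.26667

Field L=11, O=14: +11·20° lon, +14·10° lat → SW at lon 40°, lat 50°.
Square 8, 4: +8·2° lon, +4·1° lat → SW at lon 56°, lat 54°.
Subsquare p=15, f=5: +15·0.0833333° lon, +5·0.0416667° lat → SW at lon 57.25°, lat 54.2083°.
Extended square 1, 7: +1·0.00833333° lon, +7·0.00416667° lat → SW at lon 57.2583°, lat 54.2375°.
Cell spans 0.00833333° lon × 0.00416667° lat. NE corner is SW corner plus one full cell.
latitude 54.24167, longitude 57.26667.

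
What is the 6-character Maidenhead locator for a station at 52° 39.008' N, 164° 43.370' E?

Shift to the Maidenhead origin (180°W, 90°S): lon 344.7228, lat 142.6501.
Field: lon ⌊344.7228/20⌋ = 17 → R; lat ⌊142.6501/10⌋ = 14 → O.
Square: lon ⌊4.7228/2⌋ = 2; lat ⌊2.6501/1⌋ = 2.
Subsquare: lon ⌊0.7228/0.0833333⌋ = 8 → i; lat ⌊0.6501/0.0416667⌋ = 15 → p.

RO22ip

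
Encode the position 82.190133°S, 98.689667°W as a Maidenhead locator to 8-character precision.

Add 180° to longitude and 90° to latitude: 81.31033, 7.80987.
Field: lon ⌊81.31033/20⌋ = 4 → E; lat ⌊7.80987/10⌋ = 0 → A.
Square: lon ⌊1.31033/2⌋ = 0; lat ⌊7.80987/1⌋ = 7.
Subsquare: lon ⌊1.31033/0.0833333⌋ = 15 → p; lat ⌊0.80987/0.0416667⌋ = 19 → t.
Extended square: lon ⌊0.06033/0.00833333⌋ = 7; lat ⌊0.01820/0.00416667⌋ = 4.

EA07pt74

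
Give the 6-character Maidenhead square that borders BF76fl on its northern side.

BF76fm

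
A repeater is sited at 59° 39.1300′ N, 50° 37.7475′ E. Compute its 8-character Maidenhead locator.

Offset from 180°W / 90°S: lon 230.62912°, lat 149.65217°.
Field: 230.62912/20 → 11 → L, 149.65217/10 → 14 → O; chars LO.
Square: 10.62912/2 → 5, 9.65217/1 → 9; chars 59.
Subsquare: 0.62912/0.0833333 → 7 → h, 0.65217/0.0416667 → 15 → p; chars hp.
Extended square: 0.04579/0.00833333 → 5, 0.02717/0.00416667 → 6; chars 56.

LO59hp56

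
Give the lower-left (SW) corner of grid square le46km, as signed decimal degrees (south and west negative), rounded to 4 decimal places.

Field L=11, E=4: +11·20° lon, +4·10° lat → SW at lon 40°, lat -50°.
Square 4, 6: +4·2° lon, +6·1° lat → SW at lon 48°, lat -44°.
Subsquare k=10, m=12: +10·0.0833333° lon, +12·0.0416667° lat → SW at lon 48.8333°, lat -43.5°.
latitude -43.5000, longitude 48.8333.

-43.5000, 48.8333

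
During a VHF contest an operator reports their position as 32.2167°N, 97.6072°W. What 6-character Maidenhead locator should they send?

Shift to the Maidenhead origin (180°W, 90°S): lon 82.3928, lat 122.2167.
Field: 82.3928/20 → 4 → E, 122.2167/10 → 12 → M; chars EM.
Square: 2.3928/2 → 1, 2.2167/1 → 2; chars 12.
Subsquare: 0.3928/0.0833333 → 4 → e, 0.2167/0.0416667 → 5 → f; chars ef.

EM12ef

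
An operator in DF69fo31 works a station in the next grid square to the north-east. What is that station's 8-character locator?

Longitude extended square 3; +1 → 4.
Latitude extended square 1; +1 → 2.

DF69fo42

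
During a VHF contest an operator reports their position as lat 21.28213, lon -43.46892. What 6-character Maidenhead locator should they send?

Add 180° to longitude and 90° to latitude: 136.5311, 111.2821.
Field: lon ⌊136.5311/20⌋ = 6 → G; lat ⌊111.2821/10⌋ = 11 → L.
Square: lon ⌊16.5311/2⌋ = 8; lat ⌊1.2821/1⌋ = 1.
Subsquare: lon ⌊0.5311/0.0833333⌋ = 6 → g; lat ⌊0.2821/0.0416667⌋ = 6 → g.

GL81gg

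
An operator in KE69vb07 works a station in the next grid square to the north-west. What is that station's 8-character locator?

KE69ub98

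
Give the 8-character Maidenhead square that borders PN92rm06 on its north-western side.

Longitude extended square 0; −1 → -1, wraps to 9, carry into subsquare.
Longitude subsquare r = 17; −1 → 16 = q.
Latitude extended square 6; +1 → 7.

PN92qm97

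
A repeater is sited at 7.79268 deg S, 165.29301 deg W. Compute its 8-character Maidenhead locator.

AI72ie49

Add 180° to longitude and 90° to latitude: 14.70699, 82.20732.
Field (20°×10°, letters A–R): lon ⌊14.70699/20⌋ = 0 → A; lat ⌊82.20732/10⌋ = 8 → I.
Square (2°×1°, digits 0–9): lon ⌊14.70699/2⌋ = 7; lat ⌊2.20732/1⌋ = 2.
Subsquare (5′×2.5′, letters a–x): lon ⌊0.70699/0.0833333⌋ = 8 → i; lat ⌊0.20732/0.0416667⌋ = 4 → e.
Extended square (30″×15″, digits 0–9): lon ⌊0.04032/0.00833333⌋ = 4; lat ⌊0.04065/0.00416667⌋ = 9.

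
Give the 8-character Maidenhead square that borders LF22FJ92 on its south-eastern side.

LF22gj01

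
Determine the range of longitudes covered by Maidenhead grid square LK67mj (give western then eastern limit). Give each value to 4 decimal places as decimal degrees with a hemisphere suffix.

Field L=11, K=10: +11·20° lon, +10·10° lat → SW at lon 40°, lat 10°.
Square 6, 7: +6·2° lon, +7·1° lat → SW at lon 52°, lat 17°.
Subsquare m=12, j=9: +12·0.0833333° lon, +9·0.0416667° lat → SW at lon 53°, lat 17.375°.
Cell spans 0.0833333° lon × 0.0416667° lat.
west 53.0000° E, east 53.0833° E.

53.0000° E, 53.0833° E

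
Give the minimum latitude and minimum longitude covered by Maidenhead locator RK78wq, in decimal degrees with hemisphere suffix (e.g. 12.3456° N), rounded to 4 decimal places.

18.6667° N, 175.8333° E

Field R=17, K=10: +17·20° lon, +10·10° lat → SW at lon 160°, lat 10°.
Square 7, 8: +7·2° lon, +8·1° lat → SW at lon 174°, lat 18°.
Subsquare w=22, q=16: +22·0.0833333° lon, +16·0.0416667° lat → SW at lon 175.833°, lat 18.6667°.
latitude 18.6667° N, longitude 175.8333° E.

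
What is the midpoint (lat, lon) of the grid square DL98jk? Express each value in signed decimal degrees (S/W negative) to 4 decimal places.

28.4375, -101.2083

Field D=3, L=11: +3·20° lon, +11·10° lat → SW at lon -120°, lat 20°.
Square 9, 8: +9·2° lon, +8·1° lat → SW at lon -102°, lat 28°.
Subsquare j=9, k=10: +9·0.0833333° lon, +10·0.0416667° lat → SW at lon -101.25°, lat 28.4167°.
Cell spans 0.0833333° lon × 0.0416667° lat. Centre is SW corner plus half of each.
latitude 28.4375, longitude -101.2083.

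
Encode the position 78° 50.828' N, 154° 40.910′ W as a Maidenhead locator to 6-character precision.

Shift to the Maidenhead origin (180°W, 90°S): lon 25.3182, lat 168.8471.
Field: lon ⌊25.3182/20⌋ = 1 → B; lat ⌊168.8471/10⌋ = 16 → Q.
Square: lon ⌊5.3182/2⌋ = 2; lat ⌊8.8471/1⌋ = 8.
Subsquare: lon ⌊1.3182/0.0833333⌋ = 15 → p; lat ⌊0.8471/0.0416667⌋ = 20 → u.

BQ28pu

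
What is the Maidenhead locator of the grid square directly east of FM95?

GM05

Longitude square 9; +1 → 10, wraps to 0, carry into field.
Longitude field F = 5; +1 → 6 = G.
The latitude characters are unchanged.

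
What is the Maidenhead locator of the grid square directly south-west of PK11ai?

Longitude subsquare a = 0; −1 → -1, wraps to 23 = x, carry into square.
Longitude square 1; −1 → 0.
Latitude subsquare i = 8; −1 → 7 = h.

PK01xh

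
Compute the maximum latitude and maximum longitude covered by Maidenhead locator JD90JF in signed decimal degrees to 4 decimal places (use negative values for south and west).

-59.7500, 18.8333

Field J=9, D=3: +9·20° lon, +3·10° lat → SW at lon 0°, lat -60°.
Square 9, 0: +9·2° lon, +0·1° lat → SW at lon 18°, lat -60°.
Subsquare j=9, f=5: +9·0.0833333° lon, +5·0.0416667° lat → SW at lon 18.75°, lat -59.7917°.
Cell spans 0.0833333° lon × 0.0416667° lat. NE corner is SW corner plus one full cell.
latitude -59.7500, longitude 18.8333.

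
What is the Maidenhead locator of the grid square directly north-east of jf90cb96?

Longitude extended square 9; +1 → 10, wraps to 0, carry into subsquare.
Longitude subsquare c = 2; +1 → 3 = d.
Latitude extended square 6; +1 → 7.

JF90db07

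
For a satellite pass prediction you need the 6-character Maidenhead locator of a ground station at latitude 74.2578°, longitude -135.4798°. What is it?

CQ24gg

Add 180° to longitude and 90° to latitude: 44.5202, 164.2578.
Field (20°×10°, letters A–R): 44.5202/20 → 2 → C, 164.2578/10 → 16 → Q; chars CQ.
Square (2°×1°, digits 0–9): 4.5202/2 → 2, 4.2578/1 → 4; chars 24.
Subsquare (5′×2.5′, letters a–x): 0.5202/0.0833333 → 6 → g, 0.2578/0.0416667 → 6 → g; chars gg.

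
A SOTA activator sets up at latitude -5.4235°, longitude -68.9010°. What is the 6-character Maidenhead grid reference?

FI54nn

Add 180° to longitude and 90° to latitude: 111.0990, 84.5765.
Field: 111.0990/20 → 5 → F, 84.5765/10 → 8 → I; chars FI.
Square: 11.0990/2 → 5, 4.5765/1 → 4; chars 54.
Subsquare: 1.0990/0.0833333 → 13 → n, 0.5765/0.0416667 → 13 → n; chars nn.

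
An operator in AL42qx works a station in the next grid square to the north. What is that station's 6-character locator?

AL43qa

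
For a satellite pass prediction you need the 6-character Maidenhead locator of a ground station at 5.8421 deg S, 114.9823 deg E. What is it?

OI74ld

Add 180° to longitude and 90° to latitude: 294.9823, 84.1579.
Field: lon ⌊294.9823/20⌋ = 14 → O; lat ⌊84.1579/10⌋ = 8 → I.
Square: lon ⌊14.9823/2⌋ = 7; lat ⌊4.1579/1⌋ = 4.
Subsquare: lon ⌊0.9823/0.0833333⌋ = 11 → l; lat ⌊0.1579/0.0416667⌋ = 3 → d.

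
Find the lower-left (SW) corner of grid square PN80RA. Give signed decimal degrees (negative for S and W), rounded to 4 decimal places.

Field P=15, N=13: +15·20° lon, +13·10° lat → SW at lon 120°, lat 40°.
Square 8, 0: +8·2° lon, +0·1° lat → SW at lon 136°, lat 40°.
Subsquare r=17, a=0: +17·0.0833333° lon, +0·0.0416667° lat → SW at lon 137.417°, lat 40°.
latitude 40.0000, longitude 137.4167.

40.0000, 137.4167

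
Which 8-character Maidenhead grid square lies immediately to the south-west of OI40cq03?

Longitude extended square 0; −1 → -1, wraps to 9, carry into subsquare.
Longitude subsquare c = 2; −1 → 1 = b.
Latitude extended square 3; −1 → 2.

OI40bq92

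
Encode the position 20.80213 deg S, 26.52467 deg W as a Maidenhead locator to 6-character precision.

Offset from 180°W / 90°S: lon 153.4753°, lat 69.1979°.
Field: 153.4753/20 → 7 → H, 69.1979/10 → 6 → G; chars HG.
Square: 13.4753/2 → 6, 9.1979/1 → 9; chars 69.
Subsquare: 1.4753/0.0833333 → 17 → r, 0.1979/0.0416667 → 4 → e; chars re.

HG69re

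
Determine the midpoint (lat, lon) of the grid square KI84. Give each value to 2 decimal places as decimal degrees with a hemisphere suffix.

5.50° S, 37.00° E

Field K=10, I=8: +10·20° lon, +8·10° lat → SW at lon 20°, lat -10°.
Square 8, 4: +8·2° lon, +4·1° lat → SW at lon 36°, lat -6°.
Cell spans 2° lon × 1° lat. Centre is SW corner plus half of each.
latitude 5.50° S, longitude 37.00° E.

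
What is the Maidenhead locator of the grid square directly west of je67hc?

Longitude subsquare h = 7; −1 → 6 = g.
The latitude characters are unchanged.

JE67gc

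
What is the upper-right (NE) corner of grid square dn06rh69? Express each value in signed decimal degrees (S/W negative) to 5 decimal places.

Field D=3, N=13: +3·20° lon, +13·10° lat → SW at lon -120°, lat 40°.
Square 0, 6: +0·2° lon, +6·1° lat → SW at lon -120°, lat 46°.
Subsquare r=17, h=7: +17·0.0833333° lon, +7·0.0416667° lat → SW at lon -118.583°, lat 46.2917°.
Extended square 6, 9: +6·0.00833333° lon, +9·0.00416667° lat → SW at lon -118.533°, lat 46.3292°.
Cell spans 0.00833333° lon × 0.00416667° lat. NE corner is SW corner plus one full cell.
latitude 46.33333, longitude -118.52500.

46.33333, -118.52500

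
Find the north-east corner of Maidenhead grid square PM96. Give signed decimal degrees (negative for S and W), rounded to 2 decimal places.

Field P=15, M=12: +15·20° lon, +12·10° lat → SW at lon 120°, lat 30°.
Square 9, 6: +9·2° lon, +6·1° lat → SW at lon 138°, lat 36°.
Cell spans 2° lon × 1° lat. NE corner is SW corner plus one full cell.
latitude 37.00, longitude 140.00.

37.00, 140.00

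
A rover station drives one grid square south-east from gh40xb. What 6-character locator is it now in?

GH50aa

Longitude subsquare x = 23; +1 → 24, wraps to 0 = a, carry into square.
Longitude square 4; +1 → 5.
Latitude subsquare b = 1; −1 → 0 = a.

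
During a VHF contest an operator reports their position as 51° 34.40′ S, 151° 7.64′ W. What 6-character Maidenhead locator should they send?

Shift to the Maidenhead origin (180°W, 90°S): lon 28.8727, lat 38.4267.
Field: 28.8727/20 → 1 → B, 38.4267/10 → 3 → D; chars BD.
Square: 8.8727/2 → 4, 8.4267/1 → 8; chars 48.
Subsquare: 0.8727/0.0833333 → 10 → k, 0.4267/0.0416667 → 10 → k; chars kk.

BD48kk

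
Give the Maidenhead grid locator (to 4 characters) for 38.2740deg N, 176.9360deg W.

Add 180° to longitude and 90° to latitude: 3.06, 128.27.
Field: lon ⌊3.06/20⌋ = 0 → A; lat ⌊128.27/10⌋ = 12 → M.
Square: lon ⌊3.06/2⌋ = 1; lat ⌊8.27/1⌋ = 8.

AM18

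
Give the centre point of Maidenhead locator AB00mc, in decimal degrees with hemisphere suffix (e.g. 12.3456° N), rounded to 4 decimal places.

79.8958° S, 178.9583° W

Field A=0, B=1: +0·20° lon, +1·10° lat → SW at lon -180°, lat -80°.
Square 0, 0: +0·2° lon, +0·1° lat → SW at lon -180°, lat -80°.
Subsquare m=12, c=2: +12·0.0833333° lon, +2·0.0416667° lat → SW at lon -179°, lat -79.9167°.
Cell spans 0.0833333° lon × 0.0416667° lat. Centre is SW corner plus half of each.
latitude 79.8958° S, longitude 178.9583° W.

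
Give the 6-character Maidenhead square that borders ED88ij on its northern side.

ED88ik

Latitude subsquare j = 9; +1 → 10 = k.
The longitude characters are unchanged.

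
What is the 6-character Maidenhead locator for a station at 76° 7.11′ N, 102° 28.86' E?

OQ16fc

Add 180° to longitude and 90° to latitude: 282.4810, 166.1185.
Field: lon ⌊282.4810/20⌋ = 14 → O; lat ⌊166.1185/10⌋ = 16 → Q.
Square: lon ⌊2.4810/2⌋ = 1; lat ⌊6.1185/1⌋ = 6.
Subsquare: lon ⌊0.4810/0.0833333⌋ = 5 → f; lat ⌊0.1185/0.0416667⌋ = 2 → c.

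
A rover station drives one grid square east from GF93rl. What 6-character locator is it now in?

GF93sl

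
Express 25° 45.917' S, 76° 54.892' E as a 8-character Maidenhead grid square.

Shift to the Maidenhead origin (180°W, 90°S): lon 256.91487, lat 64.23472.
Field: 256.91487/20 → 12 → M, 64.23472/10 → 6 → G; chars MG.
Square: 16.91487/2 → 8, 4.23472/1 → 4; chars 84.
Subsquare: 0.91487/0.0833333 → 10 → k, 0.23472/0.0416667 → 5 → f; chars kf.
Extended square: 0.08153/0.00833333 → 9, 0.02638/0.00416667 → 6; chars 96.

MG84kf96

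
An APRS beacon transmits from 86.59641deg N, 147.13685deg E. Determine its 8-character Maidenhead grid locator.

Shift to the Maidenhead origin (180°W, 90°S): lon 327.13685, lat 176.59641.
Field: lon ⌊327.13685/20⌋ = 16 → Q; lat ⌊176.59641/10⌋ = 17 → R.
Square: lon ⌊7.13685/2⌋ = 3; lat ⌊6.59641/1⌋ = 6.
Subsquare: lon ⌊1.13685/0.0833333⌋ = 13 → n; lat ⌊0.59641/0.0416667⌋ = 14 → o.
Extended square: lon ⌊0.05352/0.00833333⌋ = 6; lat ⌊0.01308/0.00416667⌋ = 3.

QR36no63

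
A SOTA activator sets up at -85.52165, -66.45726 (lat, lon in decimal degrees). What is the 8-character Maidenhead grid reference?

FA64sl54

Offset from 180°W / 90°S: lon 113.54274°, lat 4.47835°.
Field (20°×10°, letters A–R): 113.54274/20 → 5 → F, 4.47835/10 → 0 → A; chars FA.
Square (2°×1°, digits 0–9): 13.54274/2 → 6, 4.47835/1 → 4; chars 64.
Subsquare (5′×2.5′, letters a–x): 1.54274/0.0833333 → 18 → s, 0.47835/0.0416667 → 11 → l; chars sl.
Extended square (30″×15″, digits 0–9): 0.04274/0.00833333 → 5, 0.02002/0.00416667 → 4; chars 54.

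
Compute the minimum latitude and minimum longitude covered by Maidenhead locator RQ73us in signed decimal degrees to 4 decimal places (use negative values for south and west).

Field R=17, Q=16: +17·20° lon, +16·10° lat → SW at lon 160°, lat 70°.
Square 7, 3: +7·2° lon, +3·1° lat → SW at lon 174°, lat 73°.
Subsquare u=20, s=18: +20·0.0833333° lon, +18·0.0416667° lat → SW at lon 175.667°, lat 73.75°.
latitude 73.7500, longitude 175.6667.

73.7500, 175.6667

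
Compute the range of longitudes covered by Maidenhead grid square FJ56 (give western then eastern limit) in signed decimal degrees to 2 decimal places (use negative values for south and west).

-70.00, -68.00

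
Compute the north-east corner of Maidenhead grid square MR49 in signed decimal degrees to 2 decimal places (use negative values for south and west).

90.00, 70.00

Field M=12, R=17: +12·20° lon, +17·10° lat → SW at lon 60°, lat 80°.
Square 4, 9: +4·2° lon, +9·1° lat → SW at lon 68°, lat 89°.
Cell spans 2° lon × 1° lat. NE corner is SW corner plus one full cell.
latitude 90.00, longitude 70.00.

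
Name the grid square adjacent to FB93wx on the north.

FB94wa

Latitude subsquare x = 23; +1 → 24, wraps to 0 = a, carry into square.
Latitude square 3; +1 → 4.
The longitude characters are unchanged.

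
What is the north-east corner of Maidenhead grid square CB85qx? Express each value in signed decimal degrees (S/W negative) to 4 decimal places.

Field C=2, B=1: +2·20° lon, +1·10° lat → SW at lon -140°, lat -80°.
Square 8, 5: +8·2° lon, +5·1° lat → SW at lon -124°, lat -75°.
Subsquare q=16, x=23: +16·0.0833333° lon, +23·0.0416667° lat → SW at lon -122.667°, lat -74.0417°.
Cell spans 0.0833333° lon × 0.0416667° lat. NE corner is SW corner plus one full cell.
latitude -74.0000, longitude -122.5833.

-74.0000, -122.5833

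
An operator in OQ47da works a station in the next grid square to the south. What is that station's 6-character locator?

OQ46dx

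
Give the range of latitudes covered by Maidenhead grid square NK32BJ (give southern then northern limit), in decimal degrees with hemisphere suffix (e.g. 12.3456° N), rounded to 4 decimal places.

Field N=13, K=10: +13·20° lon, +10·10° lat → SW at lon 80°, lat 10°.
Square 3, 2: +3·2° lon, +2·1° lat → SW at lon 86°, lat 12°.
Subsquare b=1, j=9: +1·0.0833333° lon, +9·0.0416667° lat → SW at lon 86.0833°, lat 12.375°.
Cell spans 0.0833333° lon × 0.0416667° lat.
south 12.3750° N, north 12.4167° N.

12.3750° N, 12.4167° N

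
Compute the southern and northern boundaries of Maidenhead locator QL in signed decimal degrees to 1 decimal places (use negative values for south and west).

20.0, 30.0

Field Q=16, L=11: +16·20° lon, +11·10° lat → SW at lon 140°, lat 20°.
Cell spans 20° lon × 10° lat.
south 20.0, north 30.0.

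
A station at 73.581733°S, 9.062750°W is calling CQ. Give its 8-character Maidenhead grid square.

Offset from 180°W / 90°S: lon 170.93725°, lat 16.41827°.
Field: lon ⌊170.93725/20⌋ = 8 → I; lat ⌊16.41827/10⌋ = 1 → B.
Square: lon ⌊10.93725/2⌋ = 5; lat ⌊6.41827/1⌋ = 6.
Subsquare: lon ⌊0.93725/0.0833333⌋ = 11 → l; lat ⌊0.41827/0.0416667⌋ = 10 → k.
Extended square: lon ⌊0.02058/0.00833333⌋ = 2; lat ⌊0.00160/0.00416667⌋ = 0.

IB56lk20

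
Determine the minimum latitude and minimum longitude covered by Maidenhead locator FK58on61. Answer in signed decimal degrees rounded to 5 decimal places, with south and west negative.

18.54583, -68.78333

Field F=5, K=10: +5·20° lon, +10·10° lat → SW at lon -80°, lat 10°.
Square 5, 8: +5·2° lon, +8·1° lat → SW at lon -70°, lat 18°.
Subsquare o=14, n=13: +14·0.0833333° lon, +13·0.0416667° lat → SW at lon -68.8333°, lat 18.5417°.
Extended square 6, 1: +6·0.00833333° lon, +1·0.00416667° lat → SW at lon -68.7833°, lat 18.5458°.
latitude 18.54583, longitude -68.78333.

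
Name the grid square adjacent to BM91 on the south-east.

Longitude square 9; +1 → 10, wraps to 0, carry into field.
Longitude field B = 1; +1 → 2 = C.
Latitude square 1; −1 → 0.

CM00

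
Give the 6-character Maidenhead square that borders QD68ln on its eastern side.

Longitude subsquare l = 11; +1 → 12 = m.
The latitude characters are unchanged.

QD68mn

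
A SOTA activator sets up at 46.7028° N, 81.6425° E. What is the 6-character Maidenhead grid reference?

NN06tq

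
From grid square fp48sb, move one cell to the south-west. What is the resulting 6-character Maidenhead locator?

Longitude subsquare s = 18; −1 → 17 = r.
Latitude subsquare b = 1; −1 → 0 = a.

FP48ra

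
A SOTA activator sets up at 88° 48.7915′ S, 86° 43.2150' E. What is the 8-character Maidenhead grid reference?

Shift to the Maidenhead origin (180°W, 90°S): lon 266.72025, lat 1.18681.
Field: 266.72025/20 → 13 → N, 1.18681/10 → 0 → A; chars NA.
Square: 6.72025/2 → 3, 1.18681/1 → 1; chars 31.
Subsquare: 0.72025/0.0833333 → 8 → i, 0.18681/0.0416667 → 4 → e; chars ie.
Extended square: 0.05358/0.00833333 → 6, 0.02014/0.00416667 → 4; chars 64.

NA31ie64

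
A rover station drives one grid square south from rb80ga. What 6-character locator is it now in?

Latitude subsquare a = 0; −1 → -1, wraps to 23 = x, carry into square.
Latitude square 0; −1 → -1, wraps to 9, carry into field.
Latitude field B = 1; −1 → 0 = A.
The longitude characters are unchanged.

RA89gx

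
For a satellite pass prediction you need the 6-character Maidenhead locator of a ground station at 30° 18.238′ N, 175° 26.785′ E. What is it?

RM70rh

Shift to the Maidenhead origin (180°W, 90°S): lon 355.4464, lat 120.3040.
Field: lon ⌊355.4464/20⌋ = 17 → R; lat ⌊120.3040/10⌋ = 12 → M.
Square: lon ⌊15.4464/2⌋ = 7; lat ⌊0.3040/1⌋ = 0.
Subsquare: lon ⌊1.4464/0.0833333⌋ = 17 → r; lat ⌊0.3040/0.0416667⌋ = 7 → h.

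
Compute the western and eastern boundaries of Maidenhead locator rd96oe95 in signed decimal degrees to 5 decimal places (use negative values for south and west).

Field R=17, D=3: +17·20° lon, +3·10° lat → SW at lon 160°, lat -60°.
Square 9, 6: +9·2° lon, +6·1° lat → SW at lon 178°, lat -54°.
Subsquare o=14, e=4: +14·0.0833333° lon, +4·0.0416667° lat → SW at lon 179.167°, lat -53.8333°.
Extended square 9, 5: +9·0.00833333° lon, +5·0.00416667° lat → SW at lon 179.242°, lat -53.8125°.
Cell spans 0.00833333° lon × 0.00416667° lat.
west 179.24167, east 179.25000.

179.24167, 179.25000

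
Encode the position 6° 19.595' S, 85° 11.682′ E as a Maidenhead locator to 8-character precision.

NI23oq31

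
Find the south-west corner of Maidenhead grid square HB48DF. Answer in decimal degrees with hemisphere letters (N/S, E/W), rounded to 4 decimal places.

71.7917° S, 31.7500° W

Field H=7, B=1: +7·20° lon, +1·10° lat → SW at lon -40°, lat -80°.
Square 4, 8: +4·2° lon, +8·1° lat → SW at lon -32°, lat -72°.
Subsquare d=3, f=5: +3·0.0833333° lon, +5·0.0416667° lat → SW at lon -31.75°, lat -71.7917°.
latitude 71.7917° S, longitude 31.7500° W.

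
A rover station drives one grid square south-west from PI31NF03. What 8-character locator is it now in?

PI31mf92

Longitude extended square 0; −1 → -1, wraps to 9, carry into subsquare.
Longitude subsquare n = 13; −1 → 12 = m.
Latitude extended square 3; −1 → 2.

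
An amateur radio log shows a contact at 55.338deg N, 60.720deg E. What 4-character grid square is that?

Shift to the Maidenhead origin (180°W, 90°S): lon 240.72, lat 145.34.
Field: lon ⌊240.72/20⌋ = 12 → M; lat ⌊145.34/10⌋ = 14 → O.
Square: lon ⌊0.72/2⌋ = 0; lat ⌊5.34/1⌋ = 5.

MO05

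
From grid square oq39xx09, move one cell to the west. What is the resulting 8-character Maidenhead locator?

OQ39wx99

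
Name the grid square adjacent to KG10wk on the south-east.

Longitude subsquare w = 22; +1 → 23 = x.
Latitude subsquare k = 10; −1 → 9 = j.

KG10xj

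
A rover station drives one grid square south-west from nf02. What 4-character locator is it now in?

MF91

Longitude square 0; −1 → -1, wraps to 9, carry into field.
Longitude field N = 13; −1 → 12 = M.
Latitude square 2; −1 → 1.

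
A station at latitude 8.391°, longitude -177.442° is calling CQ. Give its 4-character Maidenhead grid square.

AJ18

Add 180° to longitude and 90° to latitude: 2.56, 98.39.
Field: 2.56/20 → 0 → A, 98.39/10 → 9 → J; chars AJ.
Square: 2.56/2 → 1, 8.39/1 → 8; chars 18.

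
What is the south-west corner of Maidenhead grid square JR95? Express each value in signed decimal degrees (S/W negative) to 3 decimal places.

Field J=9, R=17: +9·20° lon, +17·10° lat → SW at lon 0°, lat 80°.
Square 9, 5: +9·2° lon, +5·1° lat → SW at lon 18°, lat 85°.
latitude 85.000, longitude 18.000.

85.000, 18.000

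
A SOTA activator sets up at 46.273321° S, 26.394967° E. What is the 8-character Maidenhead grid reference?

KE33er74

Add 180° to longitude and 90° to latitude: 206.39497, 43.72668.
Field: lon ⌊206.39497/20⌋ = 10 → K; lat ⌊43.72668/10⌋ = 4 → E.
Square: lon ⌊6.39497/2⌋ = 3; lat ⌊3.72668/1⌋ = 3.
Subsquare: lon ⌊0.39497/0.0833333⌋ = 4 → e; lat ⌊0.72668/0.0416667⌋ = 17 → r.
Extended square: lon ⌊0.06163/0.00833333⌋ = 7; lat ⌊0.01835/0.00416667⌋ = 4.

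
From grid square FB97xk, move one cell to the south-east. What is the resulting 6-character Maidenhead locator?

Longitude subsquare x = 23; +1 → 24, wraps to 0 = a, carry into square.
Longitude square 9; +1 → 10, wraps to 0, carry into field.
Longitude field F = 5; +1 → 6 = G.
Latitude subsquare k = 10; −1 → 9 = j.

GB07aj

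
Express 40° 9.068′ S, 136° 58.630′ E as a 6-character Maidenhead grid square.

Add 180° to longitude and 90° to latitude: 316.9772, 49.8489.
Field: 316.9772/20 → 15 → P, 49.8489/10 → 4 → E; chars PE.
Square: 16.9772/2 → 8, 9.8489/1 → 9; chars 89.
Subsquare: 0.9772/0.0833333 → 11 → l, 0.8489/0.0416667 → 20 → u; chars lu.

PE89lu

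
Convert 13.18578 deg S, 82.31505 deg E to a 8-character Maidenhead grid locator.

NH16dt75

Shift to the Maidenhead origin (180°W, 90°S): lon 262.31505, lat 76.81422.
Field: lon ⌊262.31505/20⌋ = 13 → N; lat ⌊76.81422/10⌋ = 7 → H.
Square: lon ⌊2.31505/2⌋ = 1; lat ⌊6.81422/1⌋ = 6.
Subsquare: lon ⌊0.31505/0.0833333⌋ = 3 → d; lat ⌊0.81422/0.0416667⌋ = 19 → t.
Extended square: lon ⌊0.06505/0.00833333⌋ = 7; lat ⌊0.02255/0.00416667⌋ = 5.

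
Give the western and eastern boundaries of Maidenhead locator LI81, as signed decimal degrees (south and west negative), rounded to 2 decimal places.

56.00, 58.00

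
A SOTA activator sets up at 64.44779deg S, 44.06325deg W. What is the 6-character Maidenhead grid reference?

GC75xn

Shift to the Maidenhead origin (180°W, 90°S): lon 135.9368, lat 25.5522.
Field: 135.9368/20 → 6 → G, 25.5522/10 → 2 → C; chars GC.
Square: 15.9368/2 → 7, 5.5522/1 → 5; chars 75.
Subsquare: 1.9368/0.0833333 → 23 → x, 0.5522/0.0416667 → 13 → n; chars xn.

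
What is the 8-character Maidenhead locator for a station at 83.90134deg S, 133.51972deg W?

CA36fc73

Shift to the Maidenhead origin (180°W, 90°S): lon 46.48028, lat 6.09866.
Field: lon ⌊46.48028/20⌋ = 2 → C; lat ⌊6.09866/10⌋ = 0 → A.
Square: lon ⌊6.48028/2⌋ = 3; lat ⌊6.09866/1⌋ = 6.
Subsquare: lon ⌊0.48028/0.0833333⌋ = 5 → f; lat ⌊0.09866/0.0416667⌋ = 2 → c.
Extended square: lon ⌊0.06361/0.00833333⌋ = 7; lat ⌊0.01533/0.00416667⌋ = 3.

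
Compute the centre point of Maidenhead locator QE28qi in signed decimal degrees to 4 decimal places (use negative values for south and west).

-41.6458, 145.3750

Field Q=16, E=4: +16·20° lon, +4·10° lat → SW at lon 140°, lat -50°.
Square 2, 8: +2·2° lon, +8·1° lat → SW at lon 144°, lat -42°.
Subsquare q=16, i=8: +16·0.0833333° lon, +8·0.0416667° lat → SW at lon 145.333°, lat -41.6667°.
Cell spans 0.0833333° lon × 0.0416667° lat. Centre is SW corner plus half of each.
latitude -41.6458, longitude 145.3750.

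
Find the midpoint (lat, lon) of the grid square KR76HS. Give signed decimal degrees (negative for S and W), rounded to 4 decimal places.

86.7708, 34.6250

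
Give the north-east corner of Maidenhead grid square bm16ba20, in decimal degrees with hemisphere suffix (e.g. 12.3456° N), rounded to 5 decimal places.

Field B=1, M=12: +1·20° lon, +12·10° lat → SW at lon -160°, lat 30°.
Square 1, 6: +1·2° lon, +6·1° lat → SW at lon -158°, lat 36°.
Subsquare b=1, a=0: +1·0.0833333° lon, +0·0.0416667° lat → SW at lon -157.917°, lat 36°.
Extended square 2, 0: +2·0.00833333° lon, +0·0.00416667° lat → SW at lon -157.9°, lat 36°.
Cell spans 0.00833333° lon × 0.00416667° lat. NE corner is SW corner plus one full cell.
latitude 36.00417° N, longitude 157.89167° W.

36.00417° N, 157.89167° W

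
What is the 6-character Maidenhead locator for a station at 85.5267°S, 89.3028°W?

EA54il

Add 180° to longitude and 90° to latitude: 90.6972, 4.4733.
Field (20°×10°, letters A–R): 90.6972/20 → 4 → E, 4.4733/10 → 0 → A; chars EA.
Square (2°×1°, digits 0–9): 10.6972/2 → 5, 4.4733/1 → 4; chars 54.
Subsquare (5′×2.5′, letters a–x): 0.6972/0.0833333 → 8 → i, 0.4733/0.0416667 → 11 → l; chars il.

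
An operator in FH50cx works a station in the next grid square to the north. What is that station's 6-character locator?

Latitude subsquare x = 23; +1 → 24, wraps to 0 = a, carry into square.
Latitude square 0; +1 → 1.
The longitude characters are unchanged.

FH51ca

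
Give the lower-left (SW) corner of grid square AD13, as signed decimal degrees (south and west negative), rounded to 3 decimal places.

-57.000, -178.000

Field A=0, D=3: +0·20° lon, +3·10° lat → SW at lon -180°, lat -60°.
Square 1, 3: +1·2° lon, +3·1° lat → SW at lon -178°, lat -57°.
latitude -57.000, longitude -178.000.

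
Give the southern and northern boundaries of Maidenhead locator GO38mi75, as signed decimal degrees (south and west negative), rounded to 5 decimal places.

Field G=6, O=14: +6·20° lon, +14·10° lat → SW at lon -60°, lat 50°.
Square 3, 8: +3·2° lon, +8·1° lat → SW at lon -54°, lat 58°.
Subsquare m=12, i=8: +12·0.0833333° lon, +8·0.0416667° lat → SW at lon -53°, lat 58.3333°.
Extended square 7, 5: +7·0.00833333° lon, +5·0.00416667° lat → SW at lon -52.9417°, lat 58.3542°.
Cell spans 0.00833333° lon × 0.00416667° lat.
south 58.35417, north 58.35833.

58.35417, 58.35833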